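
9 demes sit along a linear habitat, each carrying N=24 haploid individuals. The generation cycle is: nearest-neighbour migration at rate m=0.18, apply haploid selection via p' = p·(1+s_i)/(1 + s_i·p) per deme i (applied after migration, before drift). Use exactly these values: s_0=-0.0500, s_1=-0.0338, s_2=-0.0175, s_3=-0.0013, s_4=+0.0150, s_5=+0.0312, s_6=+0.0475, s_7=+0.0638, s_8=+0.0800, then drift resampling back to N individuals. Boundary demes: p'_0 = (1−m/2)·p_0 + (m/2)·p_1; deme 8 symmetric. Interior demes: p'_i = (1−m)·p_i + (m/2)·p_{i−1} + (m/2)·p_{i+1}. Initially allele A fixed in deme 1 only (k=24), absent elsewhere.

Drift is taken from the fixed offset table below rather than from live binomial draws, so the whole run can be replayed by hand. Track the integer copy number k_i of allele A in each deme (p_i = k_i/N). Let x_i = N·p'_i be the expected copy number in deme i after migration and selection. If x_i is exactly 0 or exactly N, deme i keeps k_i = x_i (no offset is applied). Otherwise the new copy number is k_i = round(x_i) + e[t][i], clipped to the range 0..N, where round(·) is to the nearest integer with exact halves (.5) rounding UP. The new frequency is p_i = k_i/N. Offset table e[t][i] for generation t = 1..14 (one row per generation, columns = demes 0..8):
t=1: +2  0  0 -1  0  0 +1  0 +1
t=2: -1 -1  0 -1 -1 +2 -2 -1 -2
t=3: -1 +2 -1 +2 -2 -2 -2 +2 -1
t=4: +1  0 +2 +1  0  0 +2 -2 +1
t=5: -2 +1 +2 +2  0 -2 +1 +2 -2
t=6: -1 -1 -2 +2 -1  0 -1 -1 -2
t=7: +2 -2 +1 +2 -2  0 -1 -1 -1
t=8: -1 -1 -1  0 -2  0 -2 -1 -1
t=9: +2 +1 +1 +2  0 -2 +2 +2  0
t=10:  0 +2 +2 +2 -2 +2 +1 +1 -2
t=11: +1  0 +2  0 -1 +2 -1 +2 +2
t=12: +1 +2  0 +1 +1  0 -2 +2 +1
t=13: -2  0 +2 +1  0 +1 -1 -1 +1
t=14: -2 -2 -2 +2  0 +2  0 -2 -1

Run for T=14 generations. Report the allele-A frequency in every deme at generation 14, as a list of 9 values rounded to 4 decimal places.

[0.2083, 0.3750, 0.4167, 0.4583, 0.1667, 0.2500, 0.0000, 0.0000, 0.0000]

t=0: k=[0 24 0 0 0 0 0 0 0]
t=1: x=[2.0613 19.5569 2.1255 0.0000 0.0000 0.0000 0.0000 0.0000 0.0000] k=[4 20 2 0 0 0 0 0 0]
t=2: x=[5.2272 16.7675 3.3883 0.1798 0.0000 0.0000 0.0000 0.0000 0.0000] k=[4 16 3 0 0 0 0 0 0]
t=3: x=[4.8776 13.5476 3.8427 0.2697 0.0000 0.0000 0.0000 0.0000 0.0000] k=[4 16 3 2 0 0 0 0 0]
t=4: x=[4.8776 13.5476 4.0206 1.9077 0.1827 0.0000 0.0000 0.0000 0.0000] k=[6 14 6 3 0 0 0 0 0]
t=5: x=[6.4746 12.3540 6.3671 2.9966 0.2740 0.0000 0.0000 0.0000 0.0000] k=[4 13 8 5 0 0 0 0 0]
t=6: x=[4.6158 11.5339 8.0851 4.8150 0.4566 0.0000 0.0000 0.0000 0.0000] k=[4 11 6 7 0 0 0 0 0]
t=7: x=[4.4413 9.7205 6.4563 6.2740 0.6392 0.0000 0.0000 0.0000 0.0000] k=[6 8 7 8 0 0 0 0 0]
t=8: x=[5.9476 7.5509 7.0915 7.1835 0.7305 0.0000 0.0000 0.0000 0.0000] k=[5 7 6 7 0 0 0 0 0]
t=9: x=[4.9747 6.5647 6.0993 6.2740 0.6392 0.0000 0.0000 0.0000 0.0000] k=[7 8 7 8 1 0 0 0 0]
t=10: x=[6.8365 7.6398 7.0915 7.2734 1.5616 0.0928 0.0000 0.0000 0.0000] k=[7 10 9 9 0 2 0 0 0]
t=11: x=[7.0127 9.4424 8.9905 8.1830 1.0042 1.6876 0.1885 0.0000 0.0000] k=[8 9 11 8 0 4 0 0 0]
t=12: x=[7.8173 8.8967 10.4457 7.5433 1.0955 3.3680 0.3768 0.0000 0.0000] k=[9 11 10 9 2 3 0 0 0]
t=13: x=[8.8910 10.5264 9.8972 8.4529 2.7561 2.7131 0.2827 0.0000 0.0000] k=[7 11 12 9 3 4 0 0 0]
t=14: x=[7.1009 10.5264 11.5342 8.7228 3.6761 3.6439 0.3768 0.0000 0.0000] k=[5 9 10 11 4 6 0 0 0]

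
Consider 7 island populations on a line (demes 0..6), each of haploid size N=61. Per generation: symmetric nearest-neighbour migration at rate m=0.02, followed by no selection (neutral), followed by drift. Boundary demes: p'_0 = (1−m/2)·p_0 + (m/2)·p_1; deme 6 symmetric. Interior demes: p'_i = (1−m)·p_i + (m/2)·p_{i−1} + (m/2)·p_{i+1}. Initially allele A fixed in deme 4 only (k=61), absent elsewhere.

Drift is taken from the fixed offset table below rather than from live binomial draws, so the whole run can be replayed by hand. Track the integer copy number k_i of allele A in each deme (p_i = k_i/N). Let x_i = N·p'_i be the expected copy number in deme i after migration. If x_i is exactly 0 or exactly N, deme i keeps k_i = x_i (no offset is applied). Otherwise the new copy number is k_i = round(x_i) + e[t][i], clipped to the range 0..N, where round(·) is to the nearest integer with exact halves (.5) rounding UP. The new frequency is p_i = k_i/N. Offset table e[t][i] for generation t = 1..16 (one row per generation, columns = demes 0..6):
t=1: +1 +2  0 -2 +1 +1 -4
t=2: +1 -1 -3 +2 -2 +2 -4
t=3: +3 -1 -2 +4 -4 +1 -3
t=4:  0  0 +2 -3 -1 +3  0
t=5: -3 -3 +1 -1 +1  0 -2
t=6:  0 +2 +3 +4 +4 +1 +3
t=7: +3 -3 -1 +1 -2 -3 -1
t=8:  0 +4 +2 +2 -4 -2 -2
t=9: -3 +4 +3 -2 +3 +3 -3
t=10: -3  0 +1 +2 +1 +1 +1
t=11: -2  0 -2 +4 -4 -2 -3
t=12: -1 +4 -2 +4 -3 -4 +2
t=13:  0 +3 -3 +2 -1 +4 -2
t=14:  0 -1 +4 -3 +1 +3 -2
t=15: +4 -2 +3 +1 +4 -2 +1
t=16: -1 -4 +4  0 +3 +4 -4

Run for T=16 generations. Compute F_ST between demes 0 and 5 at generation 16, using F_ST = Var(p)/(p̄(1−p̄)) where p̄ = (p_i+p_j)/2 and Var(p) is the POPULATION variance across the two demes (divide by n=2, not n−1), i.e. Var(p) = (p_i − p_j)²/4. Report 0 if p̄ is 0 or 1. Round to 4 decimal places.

0.0505

t=0: k=[0 0 0 0 61 0 0]
t=1: x=[0.0000 0.0000 0.0000 0.6100 59.7800 0.6100 0.0000] k=[0 0 0 0 61 2 0]
t=2: x=[0.0000 0.0000 0.0000 0.6100 59.8000 2.5700 0.0200] k=[0 0 0 3 58 5 0]
t=3: x=[0.0000 0.0000 0.0300 3.5200 56.9200 5.4800 0.0500] k=[0 0 0 8 53 6 0]
t=4: x=[0.0000 0.0000 0.0800 8.3700 52.0800 6.4100 0.0600] k=[0 0 2 5 51 9 0]
t=5: x=[0.0000 0.0200 2.0100 5.4300 50.1200 9.3300 0.0900] k=[0 0 3 4 51 9 0]
t=6: x=[0.0000 0.0300 2.9800 4.4600 50.1100 9.3300 0.0900] k=[0 2 6 8 54 10 3]
t=7: x=[0.0200 2.0200 5.9800 8.4400 53.1000 10.3700 3.0700] k=[3 0 5 9 51 7 2]
t=8: x=[2.9700 0.0800 4.9900 9.3800 50.1400 7.3900 2.0500] k=[3 4 7 11 46 5 0]
t=9: x=[3.0100 4.0200 7.0100 11.3100 45.2400 5.3600 0.0500] k=[0 8 10 9 48 8 0]
t=10: x=[0.0800 7.9400 9.9700 9.4000 47.2100 8.3200 0.0800] k=[0 8 11 11 48 9 1]
t=11: x=[0.0800 7.9500 10.9700 11.3700 47.2400 9.3100 1.0800] k=[0 8 9 15 43 7 0]
t=12: x=[0.0800 7.9300 9.0500 15.2200 42.3600 7.2900 0.0700] k=[0 12 7 19 39 3 2]
t=13: x=[0.1200 11.8300 7.1700 19.0800 38.4400 3.3500 2.0100] k=[0 15 4 21 37 7 0]
t=14: x=[0.1500 14.7400 4.2800 20.9900 36.5400 7.2300 0.0700] k=[0 14 8 18 38 10 0]
t=15: x=[0.1400 13.8000 8.1600 18.1000 37.5200 10.1800 0.1000] k=[4 12 11 19 42 8 1]
t=16: x=[4.0800 11.9100 11.0900 19.1500 41.4300 8.2700 1.0700] k=[3 8 15 19 44 12 0]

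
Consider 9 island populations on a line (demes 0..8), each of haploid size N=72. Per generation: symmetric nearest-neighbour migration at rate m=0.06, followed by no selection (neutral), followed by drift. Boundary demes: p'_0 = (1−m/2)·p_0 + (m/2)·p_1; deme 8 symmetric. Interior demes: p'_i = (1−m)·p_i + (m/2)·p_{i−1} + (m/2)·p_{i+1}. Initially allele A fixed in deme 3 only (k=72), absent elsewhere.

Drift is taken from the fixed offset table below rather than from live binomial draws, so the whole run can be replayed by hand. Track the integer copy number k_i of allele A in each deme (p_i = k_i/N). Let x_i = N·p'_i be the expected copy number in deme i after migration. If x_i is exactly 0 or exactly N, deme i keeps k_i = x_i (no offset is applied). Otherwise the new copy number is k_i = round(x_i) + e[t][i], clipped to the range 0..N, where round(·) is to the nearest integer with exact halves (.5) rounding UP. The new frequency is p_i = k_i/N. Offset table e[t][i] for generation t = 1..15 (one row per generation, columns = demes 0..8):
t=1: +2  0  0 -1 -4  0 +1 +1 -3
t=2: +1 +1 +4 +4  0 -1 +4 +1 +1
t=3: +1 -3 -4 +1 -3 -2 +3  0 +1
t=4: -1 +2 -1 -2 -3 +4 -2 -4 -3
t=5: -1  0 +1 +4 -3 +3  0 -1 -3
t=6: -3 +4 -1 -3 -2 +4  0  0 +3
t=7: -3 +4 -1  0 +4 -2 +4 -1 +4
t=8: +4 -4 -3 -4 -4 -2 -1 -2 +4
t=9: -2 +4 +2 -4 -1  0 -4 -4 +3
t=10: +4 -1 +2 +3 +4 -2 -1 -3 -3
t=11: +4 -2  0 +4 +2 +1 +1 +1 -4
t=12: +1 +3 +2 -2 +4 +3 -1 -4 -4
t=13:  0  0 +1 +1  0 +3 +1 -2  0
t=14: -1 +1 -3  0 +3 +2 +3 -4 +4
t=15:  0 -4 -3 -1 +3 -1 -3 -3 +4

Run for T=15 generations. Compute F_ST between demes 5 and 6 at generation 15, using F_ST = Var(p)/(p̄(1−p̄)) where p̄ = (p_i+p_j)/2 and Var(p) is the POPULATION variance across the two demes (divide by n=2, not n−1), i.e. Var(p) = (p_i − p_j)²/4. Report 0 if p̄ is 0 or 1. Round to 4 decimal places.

0.0711

t=0: k=[0 0 0 72 0 0 0 0 0]
t=1: x=[0.0000 0.0000 2.1600 67.6800 2.1600 0.0000 0.0000 0.0000 0.0000] k=[0 0 2 67 0 0 0 0 0]
t=2: x=[0.0000 0.0600 3.8900 63.0400 2.0100 0.0000 0.0000 0.0000 0.0000] k=[0 1 8 67 2 0 0 0 0]
t=3: x=[0.0300 1.1800 9.5600 63.2800 3.8900 0.0600 0.0000 0.0000 0.0000] k=[1 0 6 64 1 0 0 0 0]
t=4: x=[0.9700 0.2100 7.5600 60.3700 2.8600 0.0300 0.0000 0.0000 0.0000] k=[0 2 7 58 0 4 0 0 0]
t=5: x=[0.0600 2.0900 8.3800 54.7300 1.8600 3.7600 0.1200 0.0000 0.0000] k=[0 2 9 59 0 7 0 0 0]
t=6: x=[0.0600 2.1500 10.2900 55.7300 1.9800 6.5800 0.2100 0.0000 0.0000] k=[0 6 9 53 0 11 0 0 0]
t=7: x=[0.1800 5.9100 10.2300 50.0900 1.9200 10.3400 0.3300 0.0000 0.0000] k=[0 10 9 50 6 8 4 0 0]
t=8: x=[0.3000 9.6700 10.2600 47.4500 7.3800 7.8200 4.0000 0.1200 0.0000] k=[4 6 7 43 3 6 3 0 0]
t=9: x=[4.0600 5.9700 8.0500 40.7200 4.2900 5.8200 3.0000 0.0900 0.0000] k=[2 10 10 37 3 6 0 0 0]
t=10: x=[2.2400 9.7600 10.8100 35.1700 4.1100 5.7300 0.1800 0.0000 0.0000] k=[6 9 13 38 8 4 0 0 0]
t=11: x=[6.0900 9.0300 13.6300 36.3500 8.7800 4.0000 0.1200 0.0000 0.0000] k=[10 7 14 40 11 5 1 0 0]
t=12: x=[9.9100 7.3000 14.5700 38.3500 11.6900 5.0600 1.0900 0.0300 0.0000] k=[11 10 17 36 16 8 0 0 0]
t=13: x=[10.9700 10.2400 17.3600 34.8300 16.3600 8.0000 0.2400 0.0000 0.0000] k=[11 10 18 36 16 11 1 0 0]
t=14: x=[10.9700 10.2700 18.3000 34.8600 16.4500 10.8500 1.2700 0.0300 0.0000] k=[10 11 15 35 19 13 4 0 0]
t=15: x=[10.0300 11.0900 15.4800 33.9200 19.3000 12.9100 4.1500 0.1200 0.0000] k=[10 7 12 33 22 12 1 0 0]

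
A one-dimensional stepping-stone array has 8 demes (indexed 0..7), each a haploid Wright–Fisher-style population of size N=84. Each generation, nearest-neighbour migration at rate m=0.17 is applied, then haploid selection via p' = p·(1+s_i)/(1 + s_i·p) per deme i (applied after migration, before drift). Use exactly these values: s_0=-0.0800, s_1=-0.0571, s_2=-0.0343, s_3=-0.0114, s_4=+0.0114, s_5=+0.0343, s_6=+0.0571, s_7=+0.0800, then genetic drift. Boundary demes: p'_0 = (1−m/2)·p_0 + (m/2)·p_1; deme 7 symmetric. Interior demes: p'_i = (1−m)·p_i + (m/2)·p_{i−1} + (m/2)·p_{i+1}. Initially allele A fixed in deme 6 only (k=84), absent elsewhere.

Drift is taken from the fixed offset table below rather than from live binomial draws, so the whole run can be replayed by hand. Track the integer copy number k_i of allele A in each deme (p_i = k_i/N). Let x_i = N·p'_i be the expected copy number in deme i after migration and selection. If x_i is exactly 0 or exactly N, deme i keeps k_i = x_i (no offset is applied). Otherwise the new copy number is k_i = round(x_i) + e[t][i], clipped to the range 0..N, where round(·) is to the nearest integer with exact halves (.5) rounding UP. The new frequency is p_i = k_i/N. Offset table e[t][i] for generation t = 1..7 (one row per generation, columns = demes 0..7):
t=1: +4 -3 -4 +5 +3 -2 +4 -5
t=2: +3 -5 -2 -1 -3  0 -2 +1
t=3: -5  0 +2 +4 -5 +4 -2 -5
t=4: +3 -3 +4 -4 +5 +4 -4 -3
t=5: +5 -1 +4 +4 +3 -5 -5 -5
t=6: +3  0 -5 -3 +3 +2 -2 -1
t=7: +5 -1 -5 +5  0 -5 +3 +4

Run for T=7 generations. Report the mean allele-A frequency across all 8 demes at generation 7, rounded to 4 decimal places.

t=0: k=[0 0 0 0 0 0 84 0]
t=1: x=[0.0000 0.0000 0.0000 0.0000 0.0000 7.3634 70.3661 7.6591] k=[0 0 0 0 0 5 74 3]
t=2: x=[0.0000 0.0000 0.0000 0.0000 0.4298 10.7523 62.9870 9.6746] k=[0 0 0 0 0 11 61 11]
t=3: x=[0.0000 0.0000 0.0000 0.0000 0.9455 14.7200 53.5854 16.2342] k=[0 0 0 0 0 19 52 11]
t=4: x=[0.0000 0.0000 0.0000 0.0000 1.6331 20.7118 46.8639 15.4309] k=[0 0 0 0 7 25 43 12]
t=5: x=[0.0000 0.0000 0.0000 0.5883 8.0168 25.5962 39.9966 15.5885] k=[0 0 0 5 11 21 35 11]
t=6: x=[0.0000 0.0000 0.4105 5.0305 11.4517 21.8813 32.8741 13.9104] k=[0 0 0 2 14 24 31 13]
t=7: x=[0.0000 0.0000 0.1642 2.8186 13.9615 24.3236 29.9362 15.4782] k=[0 0 0 8 14 19 33 19]

0.1384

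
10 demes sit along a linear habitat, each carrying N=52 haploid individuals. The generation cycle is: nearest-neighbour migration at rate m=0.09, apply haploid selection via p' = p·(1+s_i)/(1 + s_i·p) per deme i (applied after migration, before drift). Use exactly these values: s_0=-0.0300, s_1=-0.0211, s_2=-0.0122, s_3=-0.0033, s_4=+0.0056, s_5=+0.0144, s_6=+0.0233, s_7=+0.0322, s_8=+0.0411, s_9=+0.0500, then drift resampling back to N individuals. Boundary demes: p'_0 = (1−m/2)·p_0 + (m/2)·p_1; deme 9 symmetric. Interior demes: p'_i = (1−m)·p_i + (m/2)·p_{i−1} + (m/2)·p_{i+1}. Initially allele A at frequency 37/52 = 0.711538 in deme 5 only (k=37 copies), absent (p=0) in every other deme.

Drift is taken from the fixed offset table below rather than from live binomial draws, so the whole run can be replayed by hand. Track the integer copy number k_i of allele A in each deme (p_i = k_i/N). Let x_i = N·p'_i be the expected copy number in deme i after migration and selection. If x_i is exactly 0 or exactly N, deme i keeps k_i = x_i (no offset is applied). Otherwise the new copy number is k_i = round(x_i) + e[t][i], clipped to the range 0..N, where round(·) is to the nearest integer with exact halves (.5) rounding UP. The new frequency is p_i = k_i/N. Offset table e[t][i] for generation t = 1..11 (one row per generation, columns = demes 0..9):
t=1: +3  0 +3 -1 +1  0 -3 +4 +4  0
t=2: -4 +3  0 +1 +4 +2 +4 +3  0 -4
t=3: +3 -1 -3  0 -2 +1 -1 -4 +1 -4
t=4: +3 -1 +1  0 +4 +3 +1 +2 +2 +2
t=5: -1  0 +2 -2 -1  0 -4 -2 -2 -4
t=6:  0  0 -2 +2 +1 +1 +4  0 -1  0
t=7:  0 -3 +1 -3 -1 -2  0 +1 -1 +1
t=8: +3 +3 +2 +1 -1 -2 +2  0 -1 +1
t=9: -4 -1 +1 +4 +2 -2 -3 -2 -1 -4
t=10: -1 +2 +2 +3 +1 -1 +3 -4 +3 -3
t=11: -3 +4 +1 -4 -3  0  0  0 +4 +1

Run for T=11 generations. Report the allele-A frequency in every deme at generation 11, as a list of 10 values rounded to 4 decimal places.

[0.0000, 0.1538, 0.1538, 0.0962, 0.2115, 0.3654, 0.2500, 0.0192, 0.0000, 0.0000]

t=0: k=[0 0 0 0 0 37 0 0 0 0]
t=1: x=[0.0000 0.0000 0.0000 0.0000 1.6740 33.8393 1.7025 0.0000 0.0000 0.0000] k=[0 0 0 0 3 34 0 0 0 0]
t=2: x=[0.0000 0.0000 0.0000 0.1346 4.2819 31.2535 1.5646 0.0000 0.0000 0.0000] k=[0 0 0 1 8 33 6 0 0 0]
t=3: x=[0.0000 0.0000 0.0445 1.2659 8.8509 30.8397 7.0848 0.2786 0.0000 0.0000] k=[0 0 0 1 7 32 6 0 0 0]
t=4: x=[0.0000 0.0000 0.0445 1.2211 7.8923 29.8869 7.0390 0.2786 0.0000 0.0000] k=[0 0 1 1 12 33 8 2 0 0]
t=5: x=[0.0000 0.0441 0.9436 1.4902 12.5030 31.1089 9.0255 2.2472 0.0937 0.0000] k=[0 0 3 0 12 31 5 0 0 0]
t=6: x=[0.0000 0.1322 2.6984 0.6728 12.3676 29.1583 6.0674 0.2322 0.0000 0.0000] k=[0 0 1 3 13 30 10 0 0 0]
t=7: x=[0.0000 0.0441 1.0325 3.3496 13.3704 28.5192 10.6436 0.4644 0.0000 0.0000] k=[0 0 2 0 12 27 11 1 0 0]
t=8: x=[0.0000 0.0881 1.7986 0.6279 12.1870 25.7908 11.4746 1.4490 0.0468 0.0000] k=[0 3 4 2 11 24 13 1 0 0]
t=9: x=[0.1310 2.8520 3.8213 2.4872 11.2291 23.1034 13.1803 1.5417 0.0468 0.0000] k=[0 2 5 6 13 21 10 0 0 0]
t=10: x=[0.0873 2.0035 4.8557 6.2518 13.0996 20.3217 10.2330 0.4644 0.0000 0.0000] k=[0 4 7 9 14 19 13 0 0 0]
t=11: x=[0.1746 3.8778 6.8814 9.1101 14.0572 18.6758 12.9072 0.6036 0.0000 0.0000] k=[0 8 8 5 11 19 13 1 0 0]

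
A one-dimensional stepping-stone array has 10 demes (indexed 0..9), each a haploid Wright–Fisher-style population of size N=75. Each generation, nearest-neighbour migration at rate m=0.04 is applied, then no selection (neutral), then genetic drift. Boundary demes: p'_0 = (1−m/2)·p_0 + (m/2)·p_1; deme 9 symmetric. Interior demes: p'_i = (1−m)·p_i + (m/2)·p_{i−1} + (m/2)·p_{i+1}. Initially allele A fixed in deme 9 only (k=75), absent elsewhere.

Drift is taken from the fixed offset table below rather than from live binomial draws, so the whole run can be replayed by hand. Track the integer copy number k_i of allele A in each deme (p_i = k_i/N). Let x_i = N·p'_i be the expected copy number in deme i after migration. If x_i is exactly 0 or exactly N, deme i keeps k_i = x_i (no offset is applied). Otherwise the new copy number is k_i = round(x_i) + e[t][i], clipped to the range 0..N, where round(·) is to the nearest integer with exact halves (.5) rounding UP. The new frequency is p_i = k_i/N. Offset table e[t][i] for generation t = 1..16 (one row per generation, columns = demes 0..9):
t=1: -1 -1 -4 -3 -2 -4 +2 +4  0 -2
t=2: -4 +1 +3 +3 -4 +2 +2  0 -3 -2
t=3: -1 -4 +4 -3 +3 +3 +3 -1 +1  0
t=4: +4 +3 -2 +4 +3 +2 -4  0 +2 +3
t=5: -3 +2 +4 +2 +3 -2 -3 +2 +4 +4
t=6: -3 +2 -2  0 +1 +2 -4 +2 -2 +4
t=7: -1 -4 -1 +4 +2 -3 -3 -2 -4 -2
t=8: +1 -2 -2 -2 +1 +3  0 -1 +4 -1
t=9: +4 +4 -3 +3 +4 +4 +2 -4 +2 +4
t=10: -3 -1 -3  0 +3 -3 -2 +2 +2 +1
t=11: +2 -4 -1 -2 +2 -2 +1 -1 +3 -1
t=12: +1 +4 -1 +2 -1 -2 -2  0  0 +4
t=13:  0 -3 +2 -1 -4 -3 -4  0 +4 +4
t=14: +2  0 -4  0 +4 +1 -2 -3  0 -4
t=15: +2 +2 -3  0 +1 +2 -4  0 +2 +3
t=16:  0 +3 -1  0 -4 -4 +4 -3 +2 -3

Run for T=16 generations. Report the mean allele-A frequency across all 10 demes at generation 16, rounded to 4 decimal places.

0.1373

t=0: k=[0 0 0 0 0 0 0 0 0 75]
t=1: x=[0.0000 0.0000 0.0000 0.0000 0.0000 0.0000 0.0000 0.0000 1.5000 73.5000] k=[0 0 0 0 0 0 0 0 2 72]
t=2: x=[0.0000 0.0000 0.0000 0.0000 0.0000 0.0000 0.0000 0.0400 3.3600 70.6000] k=[0 0 0 0 0 0 0 0 0 69]
t=3: x=[0.0000 0.0000 0.0000 0.0000 0.0000 0.0000 0.0000 0.0000 1.3800 67.6200] k=[0 0 0 0 0 0 0 0 2 68]
t=4: x=[0.0000 0.0000 0.0000 0.0000 0.0000 0.0000 0.0000 0.0400 3.2800 66.6800] k=[0 0 0 0 0 0 0 0 5 70]
t=5: x=[0.0000 0.0000 0.0000 0.0000 0.0000 0.0000 0.0000 0.1000 6.2000 68.7000] k=[0 0 0 0 0 0 0 2 10 73]
t=6: x=[0.0000 0.0000 0.0000 0.0000 0.0000 0.0000 0.0400 2.1200 11.1000 71.7400] k=[0 0 0 0 0 0 0 4 9 75]
t=7: x=[0.0000 0.0000 0.0000 0.0000 0.0000 0.0000 0.0800 4.0200 10.2200 73.6800] k=[0 0 0 0 0 0 0 2 6 72]
t=8: x=[0.0000 0.0000 0.0000 0.0000 0.0000 0.0000 0.0400 2.0400 7.2400 70.6800] k=[0 0 0 0 0 0 0 1 11 70]
t=9: x=[0.0000 0.0000 0.0000 0.0000 0.0000 0.0000 0.0200 1.1800 11.9800 68.8200] k=[0 0 0 0 0 0 2 0 14 73]
t=10: x=[0.0000 0.0000 0.0000 0.0000 0.0000 0.0400 1.9200 0.3200 14.9000 71.8200] k=[0 0 0 0 0 0 0 2 17 73]
t=11: x=[0.0000 0.0000 0.0000 0.0000 0.0000 0.0000 0.0400 2.2600 17.8200 71.8800] k=[0 0 0 0 0 0 1 1 21 71]
t=12: x=[0.0000 0.0000 0.0000 0.0000 0.0000 0.0200 0.9800 1.4000 21.6000 70.0000] k=[0 0 0 0 0 0 0 1 22 74]
t=13: x=[0.0000 0.0000 0.0000 0.0000 0.0000 0.0000 0.0200 1.4000 22.6200 72.9600] k=[0 0 0 0 0 0 0 1 27 75]
t=14: x=[0.0000 0.0000 0.0000 0.0000 0.0000 0.0000 0.0200 1.5000 27.4400 74.0400] k=[0 0 0 0 0 0 0 0 27 70]
t=15: x=[0.0000 0.0000 0.0000 0.0000 0.0000 0.0000 0.0000 0.5400 27.3200 69.1400] k=[0 0 0 0 0 0 0 1 29 72]
t=16: x=[0.0000 0.0000 0.0000 0.0000 0.0000 0.0000 0.0200 1.5400 29.3000 71.1400] k=[0 0 0 0 0 0 4 0 31 68]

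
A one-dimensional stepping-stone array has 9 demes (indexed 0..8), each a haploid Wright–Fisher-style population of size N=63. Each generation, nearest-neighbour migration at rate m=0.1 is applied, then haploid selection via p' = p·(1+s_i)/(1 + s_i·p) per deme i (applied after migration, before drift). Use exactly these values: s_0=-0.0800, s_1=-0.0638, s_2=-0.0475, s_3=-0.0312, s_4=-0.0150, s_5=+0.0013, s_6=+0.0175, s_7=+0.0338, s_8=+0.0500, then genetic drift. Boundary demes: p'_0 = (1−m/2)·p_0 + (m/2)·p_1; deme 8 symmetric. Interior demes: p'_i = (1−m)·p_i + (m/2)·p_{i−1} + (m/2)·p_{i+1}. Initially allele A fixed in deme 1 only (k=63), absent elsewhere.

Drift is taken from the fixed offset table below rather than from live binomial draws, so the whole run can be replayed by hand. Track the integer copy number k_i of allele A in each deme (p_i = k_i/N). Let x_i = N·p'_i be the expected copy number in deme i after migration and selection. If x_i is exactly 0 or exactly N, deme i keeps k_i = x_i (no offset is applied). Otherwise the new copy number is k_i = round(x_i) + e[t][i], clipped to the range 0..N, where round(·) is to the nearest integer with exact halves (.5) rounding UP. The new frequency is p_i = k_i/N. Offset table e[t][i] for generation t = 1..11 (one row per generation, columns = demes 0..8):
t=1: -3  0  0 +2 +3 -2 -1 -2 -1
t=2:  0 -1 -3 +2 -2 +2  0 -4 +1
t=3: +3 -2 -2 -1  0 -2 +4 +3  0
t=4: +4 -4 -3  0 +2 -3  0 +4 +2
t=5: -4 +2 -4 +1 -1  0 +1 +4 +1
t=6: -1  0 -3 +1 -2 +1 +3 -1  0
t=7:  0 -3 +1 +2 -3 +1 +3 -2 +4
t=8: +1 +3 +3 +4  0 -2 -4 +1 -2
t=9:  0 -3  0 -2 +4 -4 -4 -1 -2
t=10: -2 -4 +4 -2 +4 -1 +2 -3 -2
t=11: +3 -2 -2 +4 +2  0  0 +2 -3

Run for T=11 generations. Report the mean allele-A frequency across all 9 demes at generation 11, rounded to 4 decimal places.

0.0741

t=0: k=[0 63 0 0 0 0 0 0 0]
t=1: x=[2.9096 56.3162 3.0075 0.0000 0.0000 0.0000 0.0000 0.0000 0.0000] k=[0 56 3 0 0 0 0 0 0]
t=2: x=[2.5852 49.8783 5.2606 0.1453 0.0000 0.0000 0.0000 0.0000 0.0000] k=[3 49 2 2 0 0 0 0 0]
t=3: x=[4.9090 43.4730 4.1570 1.8425 0.0985 0.0000 0.0000 0.0000 0.0000] k=[8 41 2 1 0 0 0 0 0]
t=4: x=[8.9881 36.3922 3.7257 0.9693 0.0493 0.0000 0.0000 0.0000 0.0000] k=[13 32 1 1 2 0 0 0 0]
t=5: x=[13.0654 28.4684 2.4336 1.0178 1.8231 0.1001 0.0000 0.0000 0.0000] k=[9 30 0 2 1 0 0 0 0]
t=6: x=[9.3655 26.4335 1.5258 1.7939 0.9852 0.0501 0.0000 0.0000 0.0000] k=[8 26 0 3 0 1 0 0 0]
t=7: x=[8.2816 22.8319 1.3826 2.6193 0.1970 0.9012 0.0509 0.0000 0.0000] k=[8 20 2 5 0 2 3 0 0]
t=8: x=[7.9994 17.6504 2.9118 4.4667 0.3448 1.9525 2.8468 0.1551 0.0000] k=[9 21 6 8 0 0 0 1 0]
t=9: x=[8.9410 18.7698 6.5585 7.2931 0.3940 0.0000 0.0509 0.9300 0.0525] k=[9 16 7 5 4 0 0 0 0]
t=10: x=[8.7054 14.4527 7.0399 4.9047 3.7957 0.2003 0.0000 0.0000 0.0000] k=[7 10 11 3 8 0 0 0 0]
t=11: x=[6.6383 9.3622 10.1294 3.5425 7.2524 0.4005 0.0000 0.0000 0.0000] k=[10 7 8 8 9 0 0 0 0]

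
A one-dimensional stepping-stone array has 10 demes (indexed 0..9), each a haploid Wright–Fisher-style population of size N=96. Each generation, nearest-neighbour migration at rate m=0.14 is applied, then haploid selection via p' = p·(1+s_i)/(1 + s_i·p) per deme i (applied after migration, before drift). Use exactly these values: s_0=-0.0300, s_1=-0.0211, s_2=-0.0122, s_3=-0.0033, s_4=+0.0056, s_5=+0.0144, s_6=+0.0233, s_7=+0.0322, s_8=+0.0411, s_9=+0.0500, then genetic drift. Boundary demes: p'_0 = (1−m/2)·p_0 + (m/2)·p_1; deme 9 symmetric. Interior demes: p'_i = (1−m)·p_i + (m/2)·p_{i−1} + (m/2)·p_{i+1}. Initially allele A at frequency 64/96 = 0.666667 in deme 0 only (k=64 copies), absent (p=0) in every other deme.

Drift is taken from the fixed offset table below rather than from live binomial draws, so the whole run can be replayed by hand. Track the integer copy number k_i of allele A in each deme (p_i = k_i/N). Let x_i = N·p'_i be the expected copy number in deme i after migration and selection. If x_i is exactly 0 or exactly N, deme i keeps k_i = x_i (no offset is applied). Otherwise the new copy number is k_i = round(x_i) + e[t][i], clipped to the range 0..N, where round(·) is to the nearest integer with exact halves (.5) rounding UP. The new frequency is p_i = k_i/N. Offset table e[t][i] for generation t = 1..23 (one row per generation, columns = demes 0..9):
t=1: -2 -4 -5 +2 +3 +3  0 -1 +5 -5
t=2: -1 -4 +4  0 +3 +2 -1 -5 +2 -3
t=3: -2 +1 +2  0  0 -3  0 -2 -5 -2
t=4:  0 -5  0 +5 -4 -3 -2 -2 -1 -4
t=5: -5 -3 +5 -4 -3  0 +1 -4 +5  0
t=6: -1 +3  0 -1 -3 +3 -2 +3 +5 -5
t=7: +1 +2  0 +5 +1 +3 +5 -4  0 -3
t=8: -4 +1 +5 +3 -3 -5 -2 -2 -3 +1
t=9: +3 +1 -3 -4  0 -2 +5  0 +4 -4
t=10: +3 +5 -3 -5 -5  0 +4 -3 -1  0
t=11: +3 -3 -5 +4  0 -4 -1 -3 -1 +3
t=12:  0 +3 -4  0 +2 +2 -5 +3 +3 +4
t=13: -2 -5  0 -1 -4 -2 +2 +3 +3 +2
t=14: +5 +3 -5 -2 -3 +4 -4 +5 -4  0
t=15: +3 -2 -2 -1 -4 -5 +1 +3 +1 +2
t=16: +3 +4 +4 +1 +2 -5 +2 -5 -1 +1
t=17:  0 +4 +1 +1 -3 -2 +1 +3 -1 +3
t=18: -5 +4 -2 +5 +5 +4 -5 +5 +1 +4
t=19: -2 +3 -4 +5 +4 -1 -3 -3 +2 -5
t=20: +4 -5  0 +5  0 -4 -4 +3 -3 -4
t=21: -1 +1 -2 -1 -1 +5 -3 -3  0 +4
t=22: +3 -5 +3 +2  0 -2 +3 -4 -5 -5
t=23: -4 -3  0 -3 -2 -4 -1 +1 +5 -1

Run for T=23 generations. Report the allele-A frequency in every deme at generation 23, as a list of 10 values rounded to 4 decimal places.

[0.1875, 0.0833, 0.0833, 0.1042, 0.0625, 0.0000, 0.0208, 0.0104, 0.0000, 0.0000]

t=0: k=[64 0 0 0 0 0 0 0 0 0]
t=1: x=[58.8286 4.3898 0.0000 0.0000 0.0000 0.0000 0.0000 0.0000 0.0000 0.0000] k=[57 0 0 0 0 0 0 0 0 0]
t=2: x=[52.2858 3.9092 0.0000 0.0000 0.0000 0.0000 0.0000 0.0000 0.0000 0.0000] k=[51 0 0 0 0 0 0 0 0 0]
t=3: x=[46.6993 3.4974 0.0000 0.0000 0.0000 0.0000 0.0000 0.0000 0.0000 0.0000] k=[45 4 0 0 0 0 0 0 0 0]
t=4: x=[41.4113 6.4603 0.2766 0.0000 0.0000 0.0000 0.0000 0.0000 0.0000 0.0000] k=[41 1 0 0 0 0 0 0 0 0]
t=5: x=[37.5017 3.6543 0.0691 0.0000 0.0000 0.0000 0.0000 0.0000 0.0000 0.0000] k=[33 1 5 0 0 0 0 0 0 0]
t=6: x=[30.1268 3.4484 4.3191 0.3488 0.0000 0.0000 0.0000 0.0000 0.0000 0.0000] k=[29 6 4 0 0 0 0 0 0 0]
t=7: x=[26.7977 7.3244 3.8148 0.2791 0.0000 0.0000 0.0000 0.0000 0.0000 0.0000] k=[28 9 4 5 0 0 0 0 0 0]
t=8: x=[26.0873 9.7909 4.3685 4.5656 0.3520 0.0000 0.0000 0.0000 0.0000 0.0000] k=[22 11 9 8 0 0 0 0 0 0]
t=9: x=[20.7306 11.4138 8.9697 7.4871 0.5631 0.0000 0.0000 0.0000 0.0000 0.0000] k=[24 12 6 3 1 0 0 0 0 0]
t=10: x=[22.6290 12.1912 6.1391 3.0602 1.0759 0.0710 0.0000 0.0000 0.0000 0.0000] k=[26 17 3 0 0 0 0 0 0 0]
t=11: x=[24.8056 16.3585 3.7258 0.2093 0.0000 0.0000 0.0000 0.0000 0.0000 0.0000] k=[28 13 0 4 0 0 0 0 0 0]
t=12: x=[26.3635 12.9000 1.1757 3.4291 0.2816 0.0000 0.0000 0.0000 0.0000 0.0000] k=[26 16 0 3 2 0 0 0 0 0]
t=13: x=[24.7366 15.3037 1.3140 2.7113 1.9406 0.1420 0.0000 0.0000 0.0000 0.0000] k=[23 10 1 2 0 0 0 0 0 0]
t=14: x=[21.5762 10.0859 1.6796 1.7842 0.1408 0.0000 0.0000 0.0000 0.0000 0.0000] k=[27 13 0 0 0 0 0 0 0 0]
t=15: x=[25.4463 12.8311 0.8990 0.0000 0.0000 0.0000 0.0000 0.0000 0.0000 0.0000] k=[28 11 0 0 0 0 0 0 0 0]
t=16: x=[26.2254 11.2072 0.7607 0.0000 0.0000 0.0000 0.0000 0.0000 0.0000 0.0000] k=[29 15 5 0 0 0 0 0 0 0]
t=17: x=[27.4195 15.0080 5.2883 0.3488 0.0000 0.0000 0.0000 0.0000 0.0000 0.0000] k=[27 19 6 1 0 0 0 0 0 0]
t=18: x=[25.8605 18.3316 6.4854 1.2758 0.0704 0.0000 0.0000 0.0000 0.0000 0.0000] k=[21 22 4 6 5 0 0 0 0 0]
t=19: x=[20.5734 20.3262 5.3378 5.7720 4.7451 0.3550 0.0000 0.0000 0.0000 0.0000] k=[19 23 1 11 9 0 0 0 0 0]
t=20: x=[18.8150 20.8301 3.2018 10.1300 8.5534 0.6390 0.0000 0.0000 0.0000 0.0000] k=[23 16 3 15 9 0 0 0 0 0]
t=21: x=[21.9894 15.3037 4.6949 13.7011 8.8347 0.6390 0.0000 0.0000 0.0000 0.0000] k=[21 16 3 13 8 6 0 0 0 0]
t=22: x=[20.1606 15.1657 4.5564 11.9155 8.2520 5.7974 0.4297 0.0000 0.0000 0.0000] k=[23 10 8 14 8 4 3 0 0 0]
t=23: x=[21.5762 10.5678 8.4648 13.1225 8.1817 4.2679 2.9246 0.2167 0.0000 0.0000] k=[18 8 8 10 6 0 2 1 0 0]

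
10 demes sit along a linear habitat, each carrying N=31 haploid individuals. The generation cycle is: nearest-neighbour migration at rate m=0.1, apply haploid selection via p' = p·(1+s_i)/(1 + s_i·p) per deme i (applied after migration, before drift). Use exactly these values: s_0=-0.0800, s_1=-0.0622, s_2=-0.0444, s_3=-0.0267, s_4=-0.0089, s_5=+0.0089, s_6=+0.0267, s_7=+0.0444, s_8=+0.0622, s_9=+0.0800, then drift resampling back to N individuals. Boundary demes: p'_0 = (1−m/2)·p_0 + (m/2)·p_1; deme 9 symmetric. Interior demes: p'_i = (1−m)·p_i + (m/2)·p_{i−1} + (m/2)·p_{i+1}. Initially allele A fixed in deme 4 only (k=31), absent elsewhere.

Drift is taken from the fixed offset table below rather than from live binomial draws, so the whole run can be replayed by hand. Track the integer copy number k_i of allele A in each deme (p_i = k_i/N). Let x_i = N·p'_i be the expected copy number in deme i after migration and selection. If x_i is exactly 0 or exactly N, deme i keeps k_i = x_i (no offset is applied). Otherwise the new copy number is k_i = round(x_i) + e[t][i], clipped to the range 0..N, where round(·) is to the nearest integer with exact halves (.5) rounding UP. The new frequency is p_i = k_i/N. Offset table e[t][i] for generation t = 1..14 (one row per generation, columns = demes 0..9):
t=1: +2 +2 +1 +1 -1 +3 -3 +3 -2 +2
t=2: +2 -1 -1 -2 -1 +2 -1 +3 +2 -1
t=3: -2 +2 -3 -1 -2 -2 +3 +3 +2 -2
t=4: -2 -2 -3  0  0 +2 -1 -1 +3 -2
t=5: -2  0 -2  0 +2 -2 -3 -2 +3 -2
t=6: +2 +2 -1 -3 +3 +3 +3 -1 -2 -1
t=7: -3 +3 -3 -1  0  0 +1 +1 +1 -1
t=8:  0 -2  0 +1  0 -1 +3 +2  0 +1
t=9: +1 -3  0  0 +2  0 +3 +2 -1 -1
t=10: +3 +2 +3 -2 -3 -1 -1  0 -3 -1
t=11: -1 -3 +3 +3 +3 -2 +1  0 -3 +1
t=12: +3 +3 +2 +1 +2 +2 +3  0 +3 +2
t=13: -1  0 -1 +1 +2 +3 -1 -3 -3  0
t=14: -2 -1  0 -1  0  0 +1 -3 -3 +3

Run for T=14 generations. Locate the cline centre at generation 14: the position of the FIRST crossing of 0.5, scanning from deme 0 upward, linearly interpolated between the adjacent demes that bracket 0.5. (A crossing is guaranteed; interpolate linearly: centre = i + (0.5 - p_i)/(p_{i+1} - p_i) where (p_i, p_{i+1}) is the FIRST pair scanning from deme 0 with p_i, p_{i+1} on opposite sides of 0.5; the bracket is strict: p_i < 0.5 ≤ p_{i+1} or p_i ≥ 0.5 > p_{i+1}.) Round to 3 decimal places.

t=0: k=[0 0 0 0 31 0 0 0 0 0]
t=1: x=[0.0000 0.0000 0.0000 1.5106 27.8750 1.5631 0.0000 0.0000 0.0000 0.0000] k=[0 0 0 3 27 5 0 0 0 0]
t=2: x=[0.0000 0.0000 0.1434 3.9557 24.6550 5.8922 0.2566 0.0000 0.0000 0.0000] k=[0 0 0 2 24 8 0 0 0 0]
t=3: x=[0.0000 0.0000 0.0956 2.9275 22.0432 8.4544 0.4105 0.0000 0.0000 0.0000] k=[0 0 0 2 20 6 3 0 0 0]
t=4: x=[0.0000 0.0000 0.0956 2.7318 18.3331 6.5959 3.0722 0.1566 0.0000 0.0000] k=[0 0 0 3 18 9 2 0 0 0]
t=5: x=[0.0000 0.0000 0.1434 3.5148 16.7312 9.1571 2.3056 0.1044 0.0000 0.0000] k=[0 0 0 4 19 7 0 0 0 0]
t=6: x=[0.0000 0.0000 0.1912 4.4459 17.5820 7.2993 0.3592 0.0000 0.0000 0.0000] k=[0 0 0 1 21 10 3 0 0 0]
t=7: x=[0.0000 0.0000 0.0478 1.9011 19.3851 10.2607 3.2764 0.1566 0.0000 0.0000] k=[0 0 0 1 19 10 4 1 0 0]
t=8: x=[0.0000 0.0000 0.0478 1.8035 17.5820 10.2106 4.2456 1.1470 0.0531 0.0000] k=[0 0 0 3 18 9 7 3 0 0]
t=9: x=[0.0000 0.0000 0.1434 3.5148 16.7312 9.4080 7.0424 3.1716 0.1593 0.0000] k=[0 0 0 4 19 9 10 5 0 0]
t=10: x=[0.0000 0.0000 0.1912 4.4459 17.6821 9.6087 9.8765 5.1849 0.2654 0.0000] k=[0 0 3 2 15 9 9 5 0 0]
t=11: x=[0.0000 0.1407 2.6865 2.6340 13.9814 9.3578 8.9670 5.1334 0.2654 0.0000] k=[0 0 6 6 17 7 10 5 0 0]
t=12: x=[0.0000 0.2815 5.4918 6.4113 15.8808 7.7012 9.7755 5.1849 0.2654 0.0000] k=[0 3 7 7 18 10 13 5 3 0]
t=13: x=[0.1381 2.8779 6.5620 7.3965 16.9814 10.6118 12.6468 5.4936 3.1151 0.1619] k=[0 3 6 8 19 14 12 2 0 0]
t=14: x=[0.1381 2.8304 5.7347 8.2847 18.1328 14.2182 11.7919 2.4980 0.1062 0.0000] k=[0 2 6 7 18 14 13 0 0 0]

3.773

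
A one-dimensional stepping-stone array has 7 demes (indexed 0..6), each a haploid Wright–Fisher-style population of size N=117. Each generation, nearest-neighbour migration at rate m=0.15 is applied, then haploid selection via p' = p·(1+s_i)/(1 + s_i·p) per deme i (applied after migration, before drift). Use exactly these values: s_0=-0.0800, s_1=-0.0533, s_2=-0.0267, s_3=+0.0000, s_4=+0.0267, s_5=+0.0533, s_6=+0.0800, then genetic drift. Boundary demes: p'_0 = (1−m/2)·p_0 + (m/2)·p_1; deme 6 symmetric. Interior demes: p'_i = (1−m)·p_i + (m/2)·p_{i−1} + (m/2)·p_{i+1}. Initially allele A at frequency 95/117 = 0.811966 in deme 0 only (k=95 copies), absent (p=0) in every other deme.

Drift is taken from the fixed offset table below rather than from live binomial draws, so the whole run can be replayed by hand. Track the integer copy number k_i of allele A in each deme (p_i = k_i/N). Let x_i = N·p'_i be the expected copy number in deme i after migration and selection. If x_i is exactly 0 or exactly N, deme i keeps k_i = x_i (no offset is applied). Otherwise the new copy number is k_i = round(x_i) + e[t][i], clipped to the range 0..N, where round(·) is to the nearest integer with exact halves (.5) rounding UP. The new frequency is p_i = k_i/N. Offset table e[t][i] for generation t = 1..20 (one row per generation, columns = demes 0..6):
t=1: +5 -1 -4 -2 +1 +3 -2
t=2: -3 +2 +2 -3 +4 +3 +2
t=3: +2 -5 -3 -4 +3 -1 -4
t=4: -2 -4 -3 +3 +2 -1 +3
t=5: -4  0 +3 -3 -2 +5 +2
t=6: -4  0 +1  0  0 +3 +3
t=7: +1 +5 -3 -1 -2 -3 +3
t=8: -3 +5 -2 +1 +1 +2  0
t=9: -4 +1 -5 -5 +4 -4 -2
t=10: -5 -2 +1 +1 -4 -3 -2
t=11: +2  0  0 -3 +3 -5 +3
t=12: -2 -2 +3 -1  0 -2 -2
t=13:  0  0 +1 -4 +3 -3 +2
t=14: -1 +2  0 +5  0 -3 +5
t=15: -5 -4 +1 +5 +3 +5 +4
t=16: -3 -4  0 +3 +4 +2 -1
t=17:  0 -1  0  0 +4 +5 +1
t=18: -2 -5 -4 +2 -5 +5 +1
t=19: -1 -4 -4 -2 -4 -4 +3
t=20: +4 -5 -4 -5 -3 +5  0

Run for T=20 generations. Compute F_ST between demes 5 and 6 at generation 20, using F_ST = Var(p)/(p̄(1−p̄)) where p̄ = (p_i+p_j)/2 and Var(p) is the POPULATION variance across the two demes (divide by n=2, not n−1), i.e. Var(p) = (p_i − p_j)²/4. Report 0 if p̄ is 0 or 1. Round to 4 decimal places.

0.0118

t=0: k=[95 0 0 0 0 0 0]
t=1: x=[86.0131 6.7672 0.0000 0.0000 0.0000 0.0000 0.0000] k=[91 6 0 0 0 0 0]
t=2: x=[82.6366 11.3511 0.4380 0.0000 0.0000 0.0000 0.0000] k=[80 13 2 0 0 0 0]
t=3: x=[72.7042 16.4118 2.6052 0.1500 0.0000 0.0000 0.0000] k=[75 11 0 0 0 0 0]
t=4: x=[67.8403 14.2742 0.8031 0.0000 0.0000 0.0000 0.0000] k=[66 10 0 0 0 0 0]
t=5: x=[59.3645 12.8116 0.7301 0.0000 0.0000 0.0000 0.0000] k=[55 13 4 0 0 0 0]
t=6: x=[49.4553 14.7542 4.2624 0.3000 0.0000 0.0000 0.0000] k=[45 15 5 0 0 0 0]
t=7: x=[40.5143 15.7389 5.2379 0.3750 0.0000 0.0000 0.0000] k=[42 21 2 0 0 0 0]
t=8: x=[38.2482 20.2175 3.1899 0.1500 0.0000 0.0000 0.0000] k=[35 25 1 1 0 0 0]
t=9: x=[32.2656 22.9236 2.7270 0.9250 0.0770 0.0000 0.0000] k=[28 24 0 0 4 0 0]
t=10: x=[25.9760 21.5213 1.7527 0.3000 3.4881 0.3159 0.0000] k=[21 20 3 1 0 0 0]
t=11: x=[19.5304 17.9517 4.0186 1.0750 0.0770 0.0000 0.0000] k=[22 18 4 0 3 0 0]
t=12: x=[20.2647 16.4599 4.6282 0.5250 2.6166 0.2370 0.0000] k=[18 14 8 0 3 0 0]
t=13: x=[16.4835 13.1950 7.6541 0.8250 2.6166 0.2370 0.0000] k=[16 13 9 0 6 0 0]
t=14: x=[14.6712 12.3086 8.4113 1.1250 5.2301 0.4739 0.0000] k=[14 14 8 6 5 0 0]
t=15: x=[13.0045 12.9075 8.0937 6.0750 4.8203 0.3949 0.0000] k=[8 9 9 11 8 5 0]
t=16: x=[7.4702 8.4838 8.9243 10.6250 8.1986 5.0972 0.4049] k=[4 4 9 14 12 7 0]
t=17: x=[3.6901 4.1501 8.7777 13.4750 12.0570 7.1927 0.5668] k=[4 3 9 13 16 12 2]
t=18: x=[3.6207 3.3425 8.6311 12.9250 15.8323 12.1019 2.9644] k=[2 0 5 15 11 17 4]
t=19: x=[1.7042 0.4971 5.2379 13.9500 12.0315 16.2896 5.3548] k=[1 0 1 12 8 12 8]
t=20: x=[0.8515 0.1420 1.7040 10.8750 8.8123 11.9456 8.9134] k=[5 0 0 6 6 17 9]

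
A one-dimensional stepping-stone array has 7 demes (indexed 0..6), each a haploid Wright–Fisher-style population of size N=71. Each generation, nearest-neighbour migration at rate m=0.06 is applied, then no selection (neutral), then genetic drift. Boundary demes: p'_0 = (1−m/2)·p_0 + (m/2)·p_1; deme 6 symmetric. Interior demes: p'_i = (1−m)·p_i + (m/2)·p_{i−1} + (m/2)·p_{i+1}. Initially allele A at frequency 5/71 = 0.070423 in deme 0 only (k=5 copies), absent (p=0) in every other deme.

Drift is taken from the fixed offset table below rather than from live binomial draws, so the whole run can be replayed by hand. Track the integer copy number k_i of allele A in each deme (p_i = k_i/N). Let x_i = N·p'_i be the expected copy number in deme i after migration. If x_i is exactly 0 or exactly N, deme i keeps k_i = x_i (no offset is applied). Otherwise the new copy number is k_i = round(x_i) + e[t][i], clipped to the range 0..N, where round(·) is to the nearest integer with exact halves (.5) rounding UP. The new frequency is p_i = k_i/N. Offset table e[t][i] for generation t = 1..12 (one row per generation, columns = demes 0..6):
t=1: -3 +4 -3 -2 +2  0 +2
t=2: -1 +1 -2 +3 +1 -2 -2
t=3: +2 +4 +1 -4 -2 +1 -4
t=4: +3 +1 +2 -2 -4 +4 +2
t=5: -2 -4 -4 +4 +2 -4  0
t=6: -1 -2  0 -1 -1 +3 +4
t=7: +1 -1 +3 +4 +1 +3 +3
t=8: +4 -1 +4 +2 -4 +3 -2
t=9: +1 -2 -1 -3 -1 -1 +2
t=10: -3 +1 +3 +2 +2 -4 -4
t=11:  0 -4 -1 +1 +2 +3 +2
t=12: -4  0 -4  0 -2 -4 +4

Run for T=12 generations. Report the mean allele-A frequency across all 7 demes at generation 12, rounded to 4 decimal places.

t=0: k=[5 0 0 0 0 0 0]
t=1: x=[4.8500 0.1500 0.0000 0.0000 0.0000 0.0000 0.0000] k=[2 4 0 0 0 0 0]
t=2: x=[2.0600 3.8200 0.1200 0.0000 0.0000 0.0000 0.0000] k=[1 5 0 0 0 0 0]
t=3: x=[1.1200 4.7300 0.1500 0.0000 0.0000 0.0000 0.0000] k=[3 9 1 0 0 0 0]
t=4: x=[3.1800 8.5800 1.2100 0.0300 0.0000 0.0000 0.0000] k=[6 10 3 0 0 0 0]
t=5: x=[6.1200 9.6700 3.1200 0.0900 0.0000 0.0000 0.0000] k=[4 6 0 4 0 0 0]
t=6: x=[4.0600 5.7600 0.3000 3.7600 0.1200 0.0000 0.0000] k=[3 4 0 3 0 0 0]
t=7: x=[3.0300 3.8500 0.2100 2.8200 0.0900 0.0000 0.0000] k=[4 3 3 7 1 0 0]
t=8: x=[3.9700 3.0300 3.1200 6.7000 1.1500 0.0300 0.0000] k=[8 2 7 9 0 3 0]
t=9: x=[7.8200 2.3300 6.9100 8.6700 0.3600 2.8200 0.0900] k=[9 0 6 6 0 2 2]
t=10: x=[8.7300 0.4500 5.8200 5.8200 0.2400 1.9400 2.0000] k=[6 1 9 8 2 0 0]
t=11: x=[5.8500 1.3900 8.7300 7.8500 2.1200 0.0600 0.0000] k=[6 0 8 9 4 3 0]
t=12: x=[5.8200 0.4200 7.7900 8.8200 4.1200 2.9400 0.0900] k=[2 0 4 9 2 0 4]

0.0423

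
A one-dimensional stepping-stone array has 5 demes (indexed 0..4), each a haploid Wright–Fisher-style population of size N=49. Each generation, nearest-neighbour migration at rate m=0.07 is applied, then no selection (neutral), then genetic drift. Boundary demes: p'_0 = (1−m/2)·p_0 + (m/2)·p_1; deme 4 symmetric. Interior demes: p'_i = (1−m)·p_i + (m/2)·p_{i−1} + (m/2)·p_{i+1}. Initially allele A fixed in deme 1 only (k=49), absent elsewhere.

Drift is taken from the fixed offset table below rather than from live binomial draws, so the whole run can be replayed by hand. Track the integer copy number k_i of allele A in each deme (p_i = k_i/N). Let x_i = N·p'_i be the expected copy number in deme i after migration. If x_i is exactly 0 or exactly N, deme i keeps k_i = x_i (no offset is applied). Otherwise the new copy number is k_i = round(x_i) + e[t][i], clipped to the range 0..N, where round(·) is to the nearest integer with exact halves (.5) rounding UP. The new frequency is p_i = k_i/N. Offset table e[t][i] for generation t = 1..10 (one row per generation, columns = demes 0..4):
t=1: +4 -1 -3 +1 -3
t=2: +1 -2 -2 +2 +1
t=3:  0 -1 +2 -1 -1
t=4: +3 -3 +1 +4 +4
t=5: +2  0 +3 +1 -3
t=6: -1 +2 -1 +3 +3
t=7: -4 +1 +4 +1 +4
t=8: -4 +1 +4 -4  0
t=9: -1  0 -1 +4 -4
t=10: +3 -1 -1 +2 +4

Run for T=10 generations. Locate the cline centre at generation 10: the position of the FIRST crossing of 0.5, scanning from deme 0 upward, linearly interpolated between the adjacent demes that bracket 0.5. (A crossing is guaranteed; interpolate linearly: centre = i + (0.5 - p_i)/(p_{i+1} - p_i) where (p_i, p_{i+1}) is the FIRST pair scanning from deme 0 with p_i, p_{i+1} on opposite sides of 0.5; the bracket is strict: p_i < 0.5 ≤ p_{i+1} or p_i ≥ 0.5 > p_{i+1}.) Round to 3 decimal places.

0.821

t=0: k=[0 49 0 0 0]
t=1: x=[1.7150 45.5700 1.7150 0.0000 0.0000] k=[6 45 0 0 0]
t=2: x=[7.3650 42.0600 1.5750 0.0000 0.0000] k=[8 40 0 0 0]
t=3: x=[9.1200 37.4800 1.4000 0.0000 0.0000] k=[9 36 3 0 0]
t=4: x=[9.9450 33.9000 4.0500 0.1050 0.0000] k=[13 31 5 4 0]
t=5: x=[13.6300 29.4600 5.8750 3.8950 0.1400] k=[16 29 9 5 0]
t=6: x=[16.4550 27.8450 9.5600 4.9650 0.1750] k=[15 30 9 8 3]
t=7: x=[15.5250 28.7400 9.7000 7.8600 3.1750] k=[12 30 14 9 7]
t=8: x=[12.6300 28.8100 14.3850 9.1050 7.0700] k=[9 30 18 5 7]
t=9: x=[9.7350 28.8450 17.9650 5.5250 6.9300] k=[9 29 17 10 3]
t=10: x=[9.7000 27.8800 17.1750 10.0000 3.2450] k=[13 27 16 12 7]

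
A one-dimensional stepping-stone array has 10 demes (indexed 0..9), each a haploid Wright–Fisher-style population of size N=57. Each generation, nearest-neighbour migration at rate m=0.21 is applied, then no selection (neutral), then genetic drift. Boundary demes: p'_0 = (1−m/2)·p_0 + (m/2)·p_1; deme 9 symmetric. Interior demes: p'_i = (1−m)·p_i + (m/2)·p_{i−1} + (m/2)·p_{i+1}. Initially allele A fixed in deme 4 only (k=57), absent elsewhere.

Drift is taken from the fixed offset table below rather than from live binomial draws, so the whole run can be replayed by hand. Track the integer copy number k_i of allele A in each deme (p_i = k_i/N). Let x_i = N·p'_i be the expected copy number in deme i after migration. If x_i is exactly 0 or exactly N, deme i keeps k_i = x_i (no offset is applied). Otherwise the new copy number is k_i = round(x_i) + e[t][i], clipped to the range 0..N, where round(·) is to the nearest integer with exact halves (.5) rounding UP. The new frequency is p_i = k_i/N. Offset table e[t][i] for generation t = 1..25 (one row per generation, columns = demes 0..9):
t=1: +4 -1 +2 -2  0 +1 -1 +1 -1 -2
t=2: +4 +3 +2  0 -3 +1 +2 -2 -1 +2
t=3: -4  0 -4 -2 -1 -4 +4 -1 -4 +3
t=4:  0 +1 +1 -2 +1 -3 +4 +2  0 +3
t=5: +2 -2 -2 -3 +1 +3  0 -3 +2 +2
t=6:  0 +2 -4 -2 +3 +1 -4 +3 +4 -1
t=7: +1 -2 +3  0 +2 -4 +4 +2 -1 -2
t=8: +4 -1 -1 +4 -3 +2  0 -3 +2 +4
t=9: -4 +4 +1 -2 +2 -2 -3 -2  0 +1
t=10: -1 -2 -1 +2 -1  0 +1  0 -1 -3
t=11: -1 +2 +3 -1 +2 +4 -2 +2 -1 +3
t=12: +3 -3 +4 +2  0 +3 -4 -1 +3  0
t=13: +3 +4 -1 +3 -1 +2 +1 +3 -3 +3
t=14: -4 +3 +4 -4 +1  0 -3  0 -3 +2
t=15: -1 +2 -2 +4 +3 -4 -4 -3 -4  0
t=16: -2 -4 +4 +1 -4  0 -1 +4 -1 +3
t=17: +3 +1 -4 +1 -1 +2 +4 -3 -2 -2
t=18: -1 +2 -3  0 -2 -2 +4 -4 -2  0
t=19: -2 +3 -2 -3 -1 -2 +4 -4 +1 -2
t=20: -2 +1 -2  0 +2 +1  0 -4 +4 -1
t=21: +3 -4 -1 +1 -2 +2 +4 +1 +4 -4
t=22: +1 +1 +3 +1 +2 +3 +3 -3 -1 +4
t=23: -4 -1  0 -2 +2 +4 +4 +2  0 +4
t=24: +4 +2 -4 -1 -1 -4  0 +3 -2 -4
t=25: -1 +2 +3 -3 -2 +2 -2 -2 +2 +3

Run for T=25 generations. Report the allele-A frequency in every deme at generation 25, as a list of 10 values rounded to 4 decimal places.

t=0: k=[0 0 0 0 57 0 0 0 0 0]
t=1: x=[0.0000 0.0000 0.0000 5.9850 45.0300 5.9850 0.0000 0.0000 0.0000 0.0000] k=[0 0 0 4 45 7 0 0 0 0]
t=2: x=[0.0000 0.0000 0.4200 7.8850 36.7050 10.2550 0.7350 0.0000 0.0000 0.0000] k=[0 0 2 8 34 11 3 0 0 0]
t=3: x=[0.0000 0.2100 2.4200 10.1000 28.8550 12.5750 3.5250 0.3150 0.0000 0.0000] k=[0 0 0 8 28 9 8 0 0 0]
t=4: x=[0.0000 0.0000 0.8400 9.2600 23.9050 10.8900 7.2650 0.8400 0.0000 0.0000] k=[0 0 2 7 25 8 11 3 0 0]
t=5: x=[0.0000 0.2100 2.3150 8.3650 21.3250 10.1000 9.8450 3.5250 0.3150 0.0000] k=[0 0 0 5 22 13 10 1 2 0]
t=6: x=[0.0000 0.0000 0.5250 6.2600 19.2700 13.6300 9.3700 2.0500 1.6850 0.2100] k=[0 0 0 4 22 15 5 5 6 0]
t=7: x=[0.0000 0.0000 0.4200 5.4700 19.3750 14.6850 6.0500 5.1050 5.2650 0.6300] k=[0 0 3 5 21 11 10 7 4 0]
t=8: x=[0.0000 0.3150 2.8950 6.4700 18.2700 11.9450 9.7900 7.0000 3.8950 0.4200] k=[0 0 2 10 15 14 10 4 6 4]
t=9: x=[0.0000 0.2100 2.6300 9.6850 14.3700 13.6850 9.7900 4.8400 5.5800 4.2100] k=[0 4 4 8 16 12 7 3 6 5]
t=10: x=[0.4200 3.5800 4.4200 8.4200 14.7400 11.8950 7.1050 3.7350 5.5800 5.1050] k=[0 2 3 10 14 12 8 4 5 2]
t=11: x=[0.2100 1.8950 3.6300 9.6850 13.3700 11.7900 8.0000 4.5250 4.5800 2.3150] k=[0 4 7 9 15 16 6 7 4 5]
t=12: x=[0.4200 3.8950 6.8950 9.4200 14.4750 14.8450 7.1550 6.5800 4.4200 4.8950] k=[3 1 11 11 14 18 3 6 7 5]
t=13: x=[2.7900 2.2600 9.9500 11.3150 14.1050 16.0050 4.8900 5.7900 6.6850 5.2100] k=[6 6 9 14 13 18 6 9 4 8]
t=14: x=[6.0000 6.3150 9.2100 13.3700 13.6300 16.2150 7.5750 8.1600 4.9450 7.5800] k=[2 9 13 9 15 16 5 8 2 10]
t=15: x=[2.7350 8.6850 12.1600 10.0500 14.4750 14.7400 6.4700 7.0550 3.4700 9.1600] k=[2 11 10 14 17 11 2 4 0 9]
t=16: x=[2.9450 9.9500 10.5250 13.8950 16.0550 10.6850 3.1550 3.3700 1.3650 8.0550] k=[1 6 15 15 12 11 2 7 0 11]
t=17: x=[1.5250 6.4200 14.0550 14.6850 12.2100 10.1600 3.4700 5.7400 1.8900 9.8450] k=[5 7 10 16 11 12 7 3 0 8]
t=18: x=[5.2100 7.1050 10.3150 14.8450 11.6300 11.3700 7.1050 3.1050 1.1550 7.1600] k=[4 9 7 15 10 9 11 0 0 7]
t=19: x=[4.5250 8.2650 8.0500 13.6350 10.4200 9.3150 9.6350 1.1550 0.7350 6.2650] k=[3 11 6 11 9 7 14 0 2 4]
t=20: x=[3.8400 9.6350 7.0500 10.2650 9.0000 7.9450 11.7950 1.6800 2.0000 3.7900] k=[2 11 5 10 11 9 12 0 6 3]
t=21: x=[2.9450 9.4250 6.1550 9.5800 10.6850 9.5250 10.4250 1.8900 5.0550 3.3150] k=[6 5 5 11 9 12 14 3 9 0]
t=22: x=[5.8950 5.1050 5.6300 10.1600 9.5250 11.8950 12.6350 4.7850 7.4250 0.9450] k=[7 6 9 11 12 15 16 2 6 5]
t=23: x=[6.8950 6.4200 8.8950 10.8950 12.2100 14.7900 14.4250 3.8900 5.4750 5.1050] k=[3 5 9 9 14 19 18 6 5 9]
t=24: x=[3.2100 5.2100 8.5800 9.5250 14.0000 18.3700 16.8450 7.1550 5.5250 8.5800] k=[7 7 5 9 13 14 17 10 4 5]
t=25: x=[7.0000 6.7900 5.6300 9.0000 12.6850 14.2100 15.9500 10.1050 4.7350 4.8950] k=[6 9 9 6 11 16 14 8 7 8]

[0.1053, 0.1579, 0.1579, 0.1053, 0.1930, 0.2807, 0.2456, 0.1404, 0.1228, 0.1404]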